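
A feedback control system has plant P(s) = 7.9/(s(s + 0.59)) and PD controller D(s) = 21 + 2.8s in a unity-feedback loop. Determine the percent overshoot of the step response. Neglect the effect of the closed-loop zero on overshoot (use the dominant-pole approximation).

0.283%

Forward path: (21 + 2.8s)·7.9/(s(s+0.59)). The closed-loop characteristic equation is s² + (0.59 + 7.9·2.8)s + 7.9·21 = 0.
That is s² + 22.71s + 165.9 = 0, so ω_n = 12.88 rad/s and ζ = 22.71/(2·12.88) = 0.8816.
%OS = 100·exp(−πζ/√(1−ζ²)) = 0.283%.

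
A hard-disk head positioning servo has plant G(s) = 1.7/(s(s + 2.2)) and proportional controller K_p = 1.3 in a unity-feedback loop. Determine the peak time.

From 1 + K_pG(s) = 0: s² + 2.2s + 2.21 = 0 ⇒ ω_n = 1.487, ζ = 0.7399.
Damped frequency ω_d = ω_n√(1−ζ²) = 1 rad/s, so peak time T_p = π/ω_d = 3.14 s.

T_p = 3.14 s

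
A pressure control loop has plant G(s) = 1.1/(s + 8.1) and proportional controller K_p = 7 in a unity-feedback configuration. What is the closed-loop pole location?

Closed-loop transfer function: T(s) = K_p·G(s)/(1 + K_p·G(s)) = 7.7/(s + 8.1 + 7.7) = 7.7/(s + 15.8).
The closed-loop pole is at s = −15.8.

s = -15.8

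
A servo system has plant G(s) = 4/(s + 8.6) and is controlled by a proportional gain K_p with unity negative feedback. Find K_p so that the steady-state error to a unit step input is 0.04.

K_p = 51.6

Steady-state error for a unit step on this type-0 loop is 1/(1 + K_p·G(0)).
G(0) = 0.4651. Require 1/(1 + K_p·0.4651) = 0.04, so 1 + 0.4651·K_p = 25.
K_p = (25 − 1)/0.4651 = 51.6.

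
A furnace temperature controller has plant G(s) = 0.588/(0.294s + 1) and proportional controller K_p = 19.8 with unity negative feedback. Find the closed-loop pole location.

s = -43

Closed loop: T(s) = K_p·G/(1+K_p·G) = 11.64/(0.294s + 1 + 11.64), with pole at s = −(1 + 11.64)/0.294 = −43.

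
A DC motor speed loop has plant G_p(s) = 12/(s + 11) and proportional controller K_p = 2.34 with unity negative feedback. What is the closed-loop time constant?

Closed-loop transfer function: T(s) = K_p·G_p(s)/(1 + K_p·G_p(s)) = 28.08/(s + 11 + 28.08) = 28.08/(s + 39.08).
Time constant τ = 1/39.08 = 0.0256 s.

τ = 0.0256 s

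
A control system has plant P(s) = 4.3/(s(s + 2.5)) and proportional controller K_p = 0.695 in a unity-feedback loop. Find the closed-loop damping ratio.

1 + K_p·P(s) = 0 gives s² + 2.5s + 2.988 = 0.
So ω_n² = 2.988 ⇒ ω_n = 1.729 rad/s, and ζ = 2.5/(2ω_n) = 0.723.

ζ = 0.723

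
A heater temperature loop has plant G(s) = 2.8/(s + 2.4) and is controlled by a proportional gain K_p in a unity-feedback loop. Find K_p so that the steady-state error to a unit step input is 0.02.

K_p = 42

Steady-state error for a unit step on this type-0 loop is 1/(1 + K_p·G(0)).
G(0) = 1.167. Require 1/(1 + K_p·1.167) = 0.02, so 1 + 1.167·K_p = 50.
K_p = (50 − 1)/1.167 = 42.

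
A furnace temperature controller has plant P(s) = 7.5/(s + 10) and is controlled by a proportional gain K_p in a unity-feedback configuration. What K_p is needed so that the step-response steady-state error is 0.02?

For a type-0 loop with proportional control, e_ss = 1/(1 + K_p·P(0)).
P(0) = 0.75. Require 1/(1 + K_p·0.75) = 0.02, so 1 + 0.75·K_p = 50.
K_p = (50 − 1)/0.75 = 65.3.

K_p = 65.3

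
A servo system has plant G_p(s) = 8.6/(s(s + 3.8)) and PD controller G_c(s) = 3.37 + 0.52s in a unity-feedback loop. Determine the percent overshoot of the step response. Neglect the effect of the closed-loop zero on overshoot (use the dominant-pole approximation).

Forward path: (3.37 + 0.52s)·8.6/(s(s+3.8)). The closed-loop characteristic equation is s² + (3.8 + 8.6·0.52)s + 8.6·3.37 = 0.
That is s² + 8.272s + 28.98 = 0, so ω_n = 5.383 rad/s and ζ = 8.272/(2·5.383) = 0.7683.
%OS = 100·exp(−πζ/√(1−ζ²)) = 2.3%.

2.3%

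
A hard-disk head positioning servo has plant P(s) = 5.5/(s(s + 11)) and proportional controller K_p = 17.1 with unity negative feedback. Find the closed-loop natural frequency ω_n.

The closed-loop denominator is s(s+11) + 17.1·5.5 = s² + 11s + 94.05.
Matching s² + 2ζω_n s + ω_n²: ω_n = √94.05 = 9.698 rad/s and 2ζω_n = 11, so ζ = 11/(2·9.698) = 0.567.

ω_n = 9.7 rad/s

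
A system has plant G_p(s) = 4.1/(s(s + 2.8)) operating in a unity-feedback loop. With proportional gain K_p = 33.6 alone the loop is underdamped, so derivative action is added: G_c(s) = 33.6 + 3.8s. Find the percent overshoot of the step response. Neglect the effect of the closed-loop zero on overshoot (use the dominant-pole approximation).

Forward path: (33.6 + 3.8s)·4.1/(s(s+2.8)). The closed-loop characteristic equation is s² + (2.8 + 4.1·3.8)s + 4.1·33.6 = 0.
That is s² + 18.38s + 137.8 = 0, so ω_n = 11.74 rad/s and ζ = 18.38/(2·11.74) = 0.783.
%OS = 100·exp(−πζ/√(1−ζ²)) = 1.92%.

1.92%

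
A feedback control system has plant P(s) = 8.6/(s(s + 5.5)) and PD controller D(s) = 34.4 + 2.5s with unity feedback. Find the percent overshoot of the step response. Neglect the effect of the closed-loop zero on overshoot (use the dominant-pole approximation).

Forward path: (34.4 + 2.5s)·8.6/(s(s+5.5)). The closed-loop characteristic equation is s² + (5.5 + 8.6·2.5)s + 8.6·34.4 = 0.
That is s² + 27s + 295.8 = 0, so ω_n = 17.2 rad/s and ζ = 27/(2·17.2) = 0.7849.
%OS = 100·exp(−πζ/√(1−ζ²)) = 1.87%.

1.87%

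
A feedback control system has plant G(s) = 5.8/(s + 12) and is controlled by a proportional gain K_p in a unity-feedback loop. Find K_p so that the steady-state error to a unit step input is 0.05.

K_p = 39.3

The loop is type 0, so e_ss(step) = 1/(1 + K_pos) with K_pos = K_p·G(0).
G(0) = 0.4833. Require 1/(1 + K_p·0.4833) = 0.05, so 1 + 0.4833·K_p = 20.
K_p = (20 − 1)/0.4833 = 39.3.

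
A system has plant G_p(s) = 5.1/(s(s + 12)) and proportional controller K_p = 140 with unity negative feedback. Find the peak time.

From 1 + K_pG_p(s) = 0: s² + 12s + 714 = 0 ⇒ ω_n = 26.72, ζ = 0.2245.
Damped frequency ω_d = ω_n√(1−ζ²) = 26.04 rad/s, so peak time T_p = π/ω_d = 0.121 s.

T_p = 0.121 s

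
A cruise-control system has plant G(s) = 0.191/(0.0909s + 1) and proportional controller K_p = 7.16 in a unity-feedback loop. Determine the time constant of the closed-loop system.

Closed loop: T(s) = K_p·G/(1+K_p·G) = 1.368/(0.0909s + 1 + 1.368), with pole at s = −(1 + 1.368)/0.0909 = −26.05.
Closed-loop time constant τ = 1/26.05 = 0.0384 s.

τ = 0.0384 s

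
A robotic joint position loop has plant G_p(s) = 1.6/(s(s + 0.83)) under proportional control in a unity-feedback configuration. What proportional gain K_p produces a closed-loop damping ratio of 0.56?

Closed-loop characteristic equation: s² + 0.83s + K_p·1.6 = 0.
So ω_n = √(1.6K_p) and 2ζω_n = 0.83, giving ζ = 0.83/(2√(1.6K_p)).
Setting ζ = 0.56: √(1.6K_p) = 0.83/(2·0.56) = 0.7411, so K_p = 0.5492/1.6 = 0.343.

K_p = 0.343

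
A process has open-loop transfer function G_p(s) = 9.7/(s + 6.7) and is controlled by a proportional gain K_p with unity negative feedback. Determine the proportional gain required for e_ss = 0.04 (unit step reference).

Steady-state error for a unit step on this type-0 loop is 1/(1 + K_p·G_p(0)).
G_p(0) = 1.448. Require 1/(1 + K_p·1.448) = 0.04, so 1 + 1.448·K_p = 25.
K_p = (25 − 1)/1.448 = 16.6.

K_p = 16.6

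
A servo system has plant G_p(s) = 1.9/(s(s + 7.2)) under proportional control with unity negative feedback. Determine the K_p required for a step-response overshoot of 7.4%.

From %OS = 100·exp(−πζ/√(1−ζ²)) = 7.4%, ζ = −ln(0.074)/√(π²+ln²(0.074)) = 0.6381.
Characteristic equation s² + 7.2s + 1.9K_p = 0 gives ζ = 7.2/(2√(1.9K_p)).
Setting ζ = 0.6381: √(1.9K_p) = 7.2/(2·0.6381) = 5.642, so K_p = 31.83/1.9 = 16.8.

K_p = 16.8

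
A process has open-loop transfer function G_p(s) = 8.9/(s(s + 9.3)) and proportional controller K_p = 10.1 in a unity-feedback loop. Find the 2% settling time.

T_s ≈ 0.86 s

From 1 + K_pG_p(s) = 0: s² + 9.3s + 89.89 = 0 ⇒ ω_n = 9.481, ζ = 0.4905.
2% settling time T_s ≈ 4/(ζω_n) = 4/4.65 = 0.86 s.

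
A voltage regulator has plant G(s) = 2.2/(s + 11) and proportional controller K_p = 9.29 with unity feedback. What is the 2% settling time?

T_s ≈ 0.127 s

Closed-loop transfer function: T(s) = K_p·G(s)/(1 + K_p·G(s)) = 20.44/(s + 11 + 20.44) = 20.44/(s + 31.44).
Time constant τ = 1/31.44 = 0.03181 s, so the 2% settling time is about 4τ = 0.127 s.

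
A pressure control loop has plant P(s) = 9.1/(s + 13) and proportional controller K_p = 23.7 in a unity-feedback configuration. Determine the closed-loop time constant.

τ = 0.00437 s

Closed-loop transfer function: T(s) = K_p·P(s)/(1 + K_p·P(s)) = 215.7/(s + 13 + 215.7) = 215.7/(s + 228.7).
Time constant τ = 1/228.7 = 0.00437 s.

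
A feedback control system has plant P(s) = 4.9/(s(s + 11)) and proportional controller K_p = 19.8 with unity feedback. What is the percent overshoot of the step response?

The closed-loop denominator s² + 11s + 97.02 gives ω_n = √97.02 = 9.85 and ζ = 11/(2ω_n) = 0.5584.
%OS = 100·exp(−πζ/√(1−ζ²)) = 100·exp(−π·0.5584/√0.6882) = 12.1%.

12.1%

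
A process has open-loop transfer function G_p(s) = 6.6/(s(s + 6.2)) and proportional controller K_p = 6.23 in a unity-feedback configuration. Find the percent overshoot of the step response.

17.6%

Closed-loop characteristic equation: s² + 6.2s + 41.12 = 0, so ω_n = 6.412 rad/s and ζ = 6.2/(2·6.412) = 0.4834.
%OS = 100·exp(−πζ/√(1−ζ²)) = 100·exp(−π·0.4834/√0.7663) = 17.6%.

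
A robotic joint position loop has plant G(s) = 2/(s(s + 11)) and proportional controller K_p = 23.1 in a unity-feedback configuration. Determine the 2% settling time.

T_s ≈ 0.727 s

Closed-loop characteristic equation: s² + 11s + 46.2 = 0, so ω_n = 6.797 rad/s and ζ = 11/(2·6.797) = 0.8092.
2% settling time T_s ≈ 4/(ζω_n) = 4/5.5 = 0.727 s.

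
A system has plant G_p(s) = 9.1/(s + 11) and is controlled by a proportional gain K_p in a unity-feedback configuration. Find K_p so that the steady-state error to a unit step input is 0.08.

K_p = 13.9

Steady-state error for a unit step on this type-0 loop is 1/(1 + K_p·G_p(0)).
G_p(0) = 0.8273. Require 1/(1 + K_p·0.8273) = 0.08, so 1 + 0.8273·K_p = 12.5.
K_p = (12.5 − 1)/0.8273 = 13.9.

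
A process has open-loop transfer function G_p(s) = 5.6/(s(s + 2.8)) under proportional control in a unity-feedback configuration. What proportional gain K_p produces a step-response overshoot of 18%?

From %OS = 100·exp(−πζ/√(1−ζ²)) = 18%, ζ = −ln(0.18)/√(π²+ln²(0.18)) = 0.4791.
Characteristic equation s² + 2.8s + 5.6K_p = 0 gives ζ = 2.8/(2√(5.6K_p)).
Setting ζ = 0.4791: √(5.6K_p) = 2.8/(2·0.4791) = 2.922, so K_p = 8.539/5.6 = 1.52.

K_p = 1.52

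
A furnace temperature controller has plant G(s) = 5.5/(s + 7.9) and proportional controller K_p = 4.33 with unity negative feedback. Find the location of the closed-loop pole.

s = -31.72

Closed-loop transfer function: T(s) = K_p·G(s)/(1 + K_p·G(s)) = 23.82/(s + 7.9 + 23.82) = 23.82/(s + 31.72).
The closed-loop pole is at s = −31.72.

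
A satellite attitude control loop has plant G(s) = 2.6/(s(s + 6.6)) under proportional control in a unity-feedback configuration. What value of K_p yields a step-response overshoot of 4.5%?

From %OS = 100·exp(−πζ/√(1−ζ²)) = 4.5%, ζ = −ln(0.045)/√(π²+ln²(0.045)) = 0.7025.
Characteristic equation s² + 6.6s + 2.6K_p = 0 gives ζ = 6.6/(2√(2.6K_p)).
Setting ζ = 0.7025: √(2.6K_p) = 6.6/(2·0.7025) = 4.697, so K_p = 22.07/2.6 = 8.49.

K_p = 8.49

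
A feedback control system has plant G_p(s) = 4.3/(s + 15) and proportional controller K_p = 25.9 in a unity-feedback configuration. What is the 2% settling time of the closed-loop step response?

T_s ≈ 0.0317 s

Closed-loop transfer function: T(s) = K_p·G_p(s)/(1 + K_p·G_p(s)) = 111.4/(s + 15 + 111.4) = 111.4/(s + 126.4).
Time constant τ = 1/126.4 = 0.007913 s, so the 2% settling time is about 4τ = 0.0317 s.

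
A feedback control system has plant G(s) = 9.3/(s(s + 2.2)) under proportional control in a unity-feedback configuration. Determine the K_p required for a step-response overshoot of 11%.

From %OS = 100·exp(−πζ/√(1−ζ²)) = 11%, ζ = −ln(0.11)/√(π²+ln²(0.11)) = 0.5749.
Characteristic equation s² + 2.2s + 9.3K_p = 0 gives ζ = 2.2/(2√(9.3K_p)).
Setting ζ = 0.5749: √(9.3K_p) = 2.2/(2·0.5749) = 1.913, so K_p = 3.661/9.3 = 0.394.

K_p = 0.394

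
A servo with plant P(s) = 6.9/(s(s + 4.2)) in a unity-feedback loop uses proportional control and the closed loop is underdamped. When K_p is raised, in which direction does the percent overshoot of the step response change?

Characteristic equation s² + 4.2s + K_p·6.9 = 0: raising K_p raises ω_n while 2ζω_n = 4.2 is fixed, so ζ falls and overshoot grows.

increase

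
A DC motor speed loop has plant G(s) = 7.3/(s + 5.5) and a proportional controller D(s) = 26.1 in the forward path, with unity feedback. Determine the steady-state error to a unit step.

0.0281

The loop is type 0. Static position error constant K_pos = D(0)·G(0) = 26.1·1.327 = 34.64.
Steady-state error to a unit step: e_ss = 1/(1+K_pos) = 1/35.64 = 0.0281.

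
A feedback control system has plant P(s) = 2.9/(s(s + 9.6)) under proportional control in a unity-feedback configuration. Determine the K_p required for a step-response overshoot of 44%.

K_p = 124

From %OS = 100·exp(−πζ/√(1−ζ²)) = 44%, ζ = −ln(0.44)/√(π²+ln²(0.44)) = 0.2528.
Characteristic equation s² + 9.6s + 2.9K_p = 0 gives ζ = 9.6/(2√(2.9K_p)).
Setting ζ = 0.2528: √(2.9K_p) = 9.6/(2·0.2528) = 18.98, so K_p = 360.4/2.9 = 124.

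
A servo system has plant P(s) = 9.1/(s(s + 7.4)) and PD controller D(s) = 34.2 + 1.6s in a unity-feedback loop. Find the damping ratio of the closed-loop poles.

ζ = 0.622

Forward path: (34.2 + 1.6s)·9.1/(s(s+7.4)). The closed-loop characteristic equation is s² + (7.4 + 9.1·1.6)s + 9.1·34.2 = 0.
That is s² + 21.96s + 311.2 = 0, so ω_n = 17.64 rad/s and ζ = 21.96/(2·17.64) = 0.6224.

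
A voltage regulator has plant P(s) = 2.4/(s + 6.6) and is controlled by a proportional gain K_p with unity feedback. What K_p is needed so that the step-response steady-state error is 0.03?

K_p = 88.9

For a type-0 loop with proportional control, e_ss = 1/(1 + K_p·P(0)).
P(0) = 0.3636. Require 1/(1 + K_p·0.3636) = 0.03, so 1 + 0.3636·K_p = 33.33.
K_p = (33.33 − 1)/0.3636 = 88.9.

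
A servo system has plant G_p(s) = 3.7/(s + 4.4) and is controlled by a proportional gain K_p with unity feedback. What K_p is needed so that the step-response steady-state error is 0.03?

K_p = 38.5

For a type-0 loop with proportional control, e_ss = 1/(1 + K_p·G_p(0)).
G_p(0) = 0.8409. Require 1/(1 + K_p·0.8409) = 0.03, so 1 + 0.8409·K_p = 33.33.
K_p = (33.33 − 1)/0.8409 = 38.5.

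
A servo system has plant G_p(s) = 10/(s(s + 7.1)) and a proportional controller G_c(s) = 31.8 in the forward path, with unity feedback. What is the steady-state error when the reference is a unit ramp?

0.0223

The loop has one pole at the origin (type 1). Velocity error constant K_v = lim_{s→0} s·G_c(s)G_p(s) = 31.8·10/7.1 = 44.79.
Steady-state error to a unit ramp: e_ss = 1/K_v = 0.0223.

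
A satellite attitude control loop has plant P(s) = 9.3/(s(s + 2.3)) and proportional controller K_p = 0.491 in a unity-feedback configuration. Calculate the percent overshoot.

From 1 + K_pP(s) = 0: s² + 2.3s + 4.566 = 0 ⇒ ω_n = 2.137, ζ = 0.5382.
%OS = 100·exp(−πζ/√(1−ζ²)) = 100·exp(−π·0.5382/√0.7104) = 13.5%.

13.5%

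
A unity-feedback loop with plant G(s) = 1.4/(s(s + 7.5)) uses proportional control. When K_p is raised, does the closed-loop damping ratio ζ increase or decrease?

decrease

ζ = 7.5/(2√(1.4K_p)); increasing K_p raises the denominator, so ζ falls.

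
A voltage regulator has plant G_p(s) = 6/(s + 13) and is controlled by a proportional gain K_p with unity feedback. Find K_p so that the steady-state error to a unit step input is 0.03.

For a type-0 loop with proportional control, e_ss = 1/(1 + K_p·G_p(0)).
G_p(0) = 0.4615. Require 1/(1 + K_p·0.4615) = 0.03, so 1 + 0.4615·K_p = 33.33.
K_p = (33.33 − 1)/0.4615 = 70.1.

K_p = 70.1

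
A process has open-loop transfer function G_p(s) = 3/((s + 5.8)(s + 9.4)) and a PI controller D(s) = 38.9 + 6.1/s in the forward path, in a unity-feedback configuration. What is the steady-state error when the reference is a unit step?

0

The open loop D(s)G_p(s) has a pole at the origin (type 1), so the static position error constant is infinite and e_ss = 1/(1+∞) = 0.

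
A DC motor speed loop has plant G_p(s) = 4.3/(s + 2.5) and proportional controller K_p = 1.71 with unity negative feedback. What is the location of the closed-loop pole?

s = -9.853

Closed-loop transfer function: T(s) = K_p·G_p(s)/(1 + K_p·G_p(s)) = 7.353/(s + 2.5 + 7.353) = 7.353/(s + 9.853).
The closed-loop pole is at s = −9.853.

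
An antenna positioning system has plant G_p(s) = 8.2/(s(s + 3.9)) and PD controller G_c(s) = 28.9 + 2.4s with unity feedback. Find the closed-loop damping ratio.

Forward path: (28.9 + 2.4s)·8.2/(s(s+3.9)). The closed-loop characteristic equation is s² + (3.9 + 8.2·2.4)s + 8.2·28.9 = 0.
That is s² + 23.58s + 237 = 0, so ω_n = 15.39 rad/s and ζ = 23.58/(2·15.39) = 0.7659.

ζ = 0.766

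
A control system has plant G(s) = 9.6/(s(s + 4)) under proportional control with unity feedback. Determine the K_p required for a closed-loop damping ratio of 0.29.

K_p = 4.95

Closed-loop characteristic equation: s² + 4s + K_p·9.6 = 0.
So ω_n = √(9.6K_p) and 2ζω_n = 4, giving ζ = 4/(2√(9.6K_p)).
Setting ζ = 0.29: √(9.6K_p) = 4/(2·0.29) = 6.897, so K_p = 47.56/9.6 = 4.95.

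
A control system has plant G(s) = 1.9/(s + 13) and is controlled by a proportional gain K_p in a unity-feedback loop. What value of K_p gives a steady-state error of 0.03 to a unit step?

K_p = 221

The loop is type 0, so e_ss(step) = 1/(1 + K_pos) with K_pos = K_p·G(0).
G(0) = 0.1462. Require 1/(1 + K_p·0.1462) = 0.03, so 1 + 0.1462·K_p = 33.33.
K_p = (33.33 − 1)/0.1462 = 221.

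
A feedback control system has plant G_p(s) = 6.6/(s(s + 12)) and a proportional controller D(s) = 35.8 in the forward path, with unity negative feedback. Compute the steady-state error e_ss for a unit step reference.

The open loop D(s)G_p(s) has a pole at the origin (type 1), so the static position error constant is infinite and e_ss = 1/(1+∞) = 0.

0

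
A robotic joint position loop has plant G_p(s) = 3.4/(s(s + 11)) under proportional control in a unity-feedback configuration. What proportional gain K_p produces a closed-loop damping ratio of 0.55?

K_p = 29.4

Closed-loop characteristic equation: s² + 11s + K_p·3.4 = 0.
So ω_n = √(3.4K_p) and 2ζω_n = 11, giving ζ = 11/(2√(3.4K_p)).
Setting ζ = 0.55: √(3.4K_p) = 11/(2·0.55) = 10, so K_p = 100/3.4 = 29.4.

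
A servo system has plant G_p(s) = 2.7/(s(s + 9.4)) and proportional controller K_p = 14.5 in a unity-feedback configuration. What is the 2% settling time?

From 1 + K_pG_p(s) = 0: s² + 9.4s + 39.15 = 0 ⇒ ω_n = 6.257, ζ = 0.7512.
2% settling time T_s ≈ 4/(ζω_n) = 4/4.7 = 0.851 s.

T_s ≈ 0.851 s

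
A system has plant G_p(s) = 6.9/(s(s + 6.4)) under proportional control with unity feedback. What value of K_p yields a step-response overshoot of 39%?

K_p = 18

From %OS = 100·exp(−πζ/√(1−ζ²)) = 39%, ζ = −ln(0.39)/√(π²+ln²(0.39)) = 0.2871.
Characteristic equation s² + 6.4s + 6.9K_p = 0 gives ζ = 6.4/(2√(6.9K_p)).
Setting ζ = 0.2871: √(6.9K_p) = 6.4/(2·0.2871) = 11.15, so K_p = 124.2/6.9 = 18.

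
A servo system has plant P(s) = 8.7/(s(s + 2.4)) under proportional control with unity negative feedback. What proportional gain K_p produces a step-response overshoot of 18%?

K_p = 0.721

From %OS = 100·exp(−πζ/√(1−ζ²)) = 18%, ζ = −ln(0.18)/√(π²+ln²(0.18)) = 0.4791.
Characteristic equation s² + 2.4s + 8.7K_p = 0 gives ζ = 2.4/(2√(8.7K_p)).
Setting ζ = 0.4791: √(8.7K_p) = 2.4/(2·0.4791) = 2.505, so K_p = 6.273/8.7 = 0.721.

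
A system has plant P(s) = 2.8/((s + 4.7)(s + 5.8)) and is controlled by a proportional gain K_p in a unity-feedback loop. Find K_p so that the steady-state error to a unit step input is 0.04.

For a type-0 loop with proportional control, e_ss = 1/(1 + K_p·P(0)).
P(0) = 0.1027. Require 1/(1 + K_p·0.1027) = 0.04, so 1 + 0.1027·K_p = 25.
K_p = (25 − 1)/0.1027 = 234.

K_p = 234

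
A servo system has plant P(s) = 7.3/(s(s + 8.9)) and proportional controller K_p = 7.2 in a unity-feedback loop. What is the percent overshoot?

8.69%

From 1 + K_pP(s) = 0: s² + 8.9s + 52.56 = 0 ⇒ ω_n = 7.25, ζ = 0.6138.
%OS = 100·exp(−πζ/√(1−ζ²)) = 100·exp(−π·0.6138/√0.6232) = 8.69%.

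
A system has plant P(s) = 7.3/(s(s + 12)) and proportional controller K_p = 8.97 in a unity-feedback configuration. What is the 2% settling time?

Closed-loop characteristic equation: s² + 12s + 65.48 = 0, so ω_n = 8.092 rad/s and ζ = 12/(2·8.092) = 0.7415.
2% settling time T_s ≈ 4/(ζω_n) = 4/6 = 0.667 s.

T_s ≈ 0.667 s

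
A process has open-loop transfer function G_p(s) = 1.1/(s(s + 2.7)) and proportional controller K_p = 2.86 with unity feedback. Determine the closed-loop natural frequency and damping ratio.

ω_n = 1.77 rad/s, ζ = 0.761

1 + K_p·G_p(s) = 0 gives s² + 2.7s + 3.146 = 0.
So ω_n² = 3.146 ⇒ ω_n = 1.774 rad/s, and ζ = 2.7/(2ω_n) = 0.761.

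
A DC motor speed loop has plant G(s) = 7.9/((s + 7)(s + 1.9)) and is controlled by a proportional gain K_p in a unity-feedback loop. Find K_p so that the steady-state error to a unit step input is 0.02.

Steady-state error for a unit step on this type-0 loop is 1/(1 + K_p·G(0)).
G(0) = 0.594. Require 1/(1 + K_p·0.594) = 0.02, so 1 + 0.594·K_p = 50.
K_p = (50 − 1)/0.594 = 82.5.

K_p = 82.5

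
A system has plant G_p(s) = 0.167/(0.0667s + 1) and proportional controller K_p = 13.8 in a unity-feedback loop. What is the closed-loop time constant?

τ = 0.0202 s

Closed loop: T(s) = K_p·G_p/(1+K_p·G_p) = 2.305/(0.0667s + 1 + 2.305), with pole at s = −(1 + 2.305)/0.0667 = −49.54.
Closed-loop time constant τ = 1/49.54 = 0.0202 s.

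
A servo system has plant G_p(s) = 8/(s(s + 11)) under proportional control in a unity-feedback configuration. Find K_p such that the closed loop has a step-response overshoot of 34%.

From %OS = 100·exp(−πζ/√(1−ζ²)) = 34%, ζ = −ln(0.34)/√(π²+ln²(0.34)) = 0.3248.
Characteristic equation s² + 11s + 8K_p = 0 gives ζ = 11/(2√(8K_p)).
Setting ζ = 0.3248: √(8K_p) = 11/(2·0.3248) = 16.93, so K_p = 286.8/8 = 35.8.

K_p = 35.8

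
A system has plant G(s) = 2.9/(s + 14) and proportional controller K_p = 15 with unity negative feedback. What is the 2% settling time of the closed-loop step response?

Closed-loop transfer function: T(s) = K_p·G(s)/(1 + K_p·G(s)) = 43.5/(s + 14 + 43.5) = 43.5/(s + 57.5).
Time constant τ = 1/57.5 = 0.01739 s, so the 2% settling time is about 4τ = 0.0696 s.

T_s ≈ 0.0696 s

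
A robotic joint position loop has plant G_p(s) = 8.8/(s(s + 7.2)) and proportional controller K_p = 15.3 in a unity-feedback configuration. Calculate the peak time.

The closed-loop denominator s² + 7.2s + 134.6 gives ω_n = √134.6 = 11.6 and ζ = 7.2/(2ω_n) = 0.3103.
Damped frequency ω_d = ω_n√(1−ζ²) = 11.03 rad/s, so peak time T_p = π/ω_d = 0.285 s.

T_p = 0.285 s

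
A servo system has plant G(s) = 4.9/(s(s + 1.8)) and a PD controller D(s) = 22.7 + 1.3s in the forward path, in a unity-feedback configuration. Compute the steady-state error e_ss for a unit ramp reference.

The loop has one pole at the origin (type 1). Velocity error constant K_v = lim_{s→0} s·D(s)G(s) = 22.7·4.9/1.8 = 61.79.
Steady-state error to a unit ramp: e_ss = 1/K_v = 0.0162.

0.0162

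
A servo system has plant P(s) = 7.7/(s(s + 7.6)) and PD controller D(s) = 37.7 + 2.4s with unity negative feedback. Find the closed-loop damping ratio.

ζ = 0.765

Forward path: (37.7 + 2.4s)·7.7/(s(s+7.6)). The closed-loop characteristic equation is s² + (7.6 + 7.7·2.4)s + 7.7·37.7 = 0.
That is s² + 26.08s + 290.3 = 0, so ω_n = 17.04 rad/s and ζ = 26.08/(2·17.04) = 0.7654.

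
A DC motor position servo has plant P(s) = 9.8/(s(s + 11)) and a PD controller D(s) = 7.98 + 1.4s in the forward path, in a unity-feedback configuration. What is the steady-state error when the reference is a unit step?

The open loop D(s)P(s) has a pole at the origin (type 1), so the static position error constant is infinite and e_ss = 1/(1+∞) = 0.

0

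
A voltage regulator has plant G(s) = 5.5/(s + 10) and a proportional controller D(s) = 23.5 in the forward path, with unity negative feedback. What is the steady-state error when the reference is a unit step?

The loop is type 0. Static position error constant K_pos = D(0)·G(0) = 23.5·0.55 = 12.93.
Steady-state error to a unit step: e_ss = 1/(1+K_pos) = 1/13.93 = 0.0718.

0.0718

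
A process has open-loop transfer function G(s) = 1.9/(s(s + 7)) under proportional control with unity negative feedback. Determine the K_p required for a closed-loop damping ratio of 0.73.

Closed-loop characteristic equation: s² + 7s + K_p·1.9 = 0.
So ω_n = √(1.9K_p) and 2ζω_n = 7, giving ζ = 7/(2√(1.9K_p)).
Setting ζ = 0.73: √(1.9K_p) = 7/(2·0.73) = 4.795, so K_p = 22.99/1.9 = 12.1.

K_p = 12.1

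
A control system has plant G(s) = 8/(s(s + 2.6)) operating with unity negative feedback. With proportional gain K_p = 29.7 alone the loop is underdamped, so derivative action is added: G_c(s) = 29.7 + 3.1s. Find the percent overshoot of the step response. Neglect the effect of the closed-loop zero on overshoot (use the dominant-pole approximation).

0.226%

Forward path: (29.7 + 3.1s)·8/(s(s+2.6)). The closed-loop characteristic equation is s² + (2.6 + 8·3.1)s + 8·29.7 = 0.
That is s² + 27.4s + 237.6 = 0, so ω_n = 15.41 rad/s and ζ = 27.4/(2·15.41) = 0.8888.
%OS = 100·exp(−πζ/√(1−ζ²)) = 0.226%.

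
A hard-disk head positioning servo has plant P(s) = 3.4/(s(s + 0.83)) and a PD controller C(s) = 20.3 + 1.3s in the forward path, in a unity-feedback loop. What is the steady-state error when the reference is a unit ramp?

0.012

The loop has one pole at the origin (type 1). Velocity error constant K_v = lim_{s→0} s·C(s)P(s) = 20.3·3.4/0.83 = 83.16.
Steady-state error to a unit ramp: e_ss = 1/K_v = 0.012.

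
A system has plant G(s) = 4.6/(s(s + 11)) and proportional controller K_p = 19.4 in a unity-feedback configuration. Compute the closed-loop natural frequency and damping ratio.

ω_n = 9.45 rad/s, ζ = 0.582

With unity feedback the closed-loop characteristic equation is s² + 11s + 19.4·4.6 = s² + 11s + 89.24 = 0.
Matching s² + 2ζω_n s + ω_n²: ω_n = √89.24 = 9.447 rad/s and 2ζω_n = 11, so ζ = 11/(2·9.447) = 0.582.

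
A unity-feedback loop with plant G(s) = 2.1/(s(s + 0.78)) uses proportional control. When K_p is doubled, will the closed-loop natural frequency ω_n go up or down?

ω_n = √(2.1·K_p), which grows with K_p.

increase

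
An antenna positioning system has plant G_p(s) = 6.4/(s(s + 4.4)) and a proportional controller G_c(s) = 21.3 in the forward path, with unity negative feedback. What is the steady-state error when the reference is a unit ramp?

The loop has one pole at the origin (type 1). Velocity error constant K_v = lim_{s→0} s·G_c(s)G_p(s) = 21.3·6.4/4.4 = 30.98.
Steady-state error to a unit ramp: e_ss = 1/K_v = 0.0323.

0.0323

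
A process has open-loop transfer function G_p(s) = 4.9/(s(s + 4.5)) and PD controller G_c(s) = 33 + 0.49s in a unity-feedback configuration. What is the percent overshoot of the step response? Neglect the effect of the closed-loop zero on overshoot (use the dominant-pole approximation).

41.2%

Forward path: (33 + 0.49s)·4.9/(s(s+4.5)). The closed-loop characteristic equation is s² + (4.5 + 4.9·0.49)s + 4.9·33 = 0.
That is s² + 6.901s + 161.7 = 0, so ω_n = 12.72 rad/s and ζ = 6.901/(2·12.72) = 0.2713.
%OS = 100·exp(−πζ/√(1−ζ²)) = 41.2%.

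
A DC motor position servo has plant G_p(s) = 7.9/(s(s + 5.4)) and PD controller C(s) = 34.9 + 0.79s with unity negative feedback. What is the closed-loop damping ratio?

Forward path: (34.9 + 0.79s)·7.9/(s(s+5.4)). The closed-loop characteristic equation is s² + (5.4 + 7.9·0.79)s + 7.9·34.9 = 0.
That is s² + 11.64s + 275.7 = 0, so ω_n = 16.6 rad/s and ζ = 11.64/(2·16.6) = 0.3505.

ζ = 0.351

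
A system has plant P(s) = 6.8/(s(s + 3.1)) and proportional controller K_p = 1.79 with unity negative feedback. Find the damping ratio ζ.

The closed-loop denominator is s(s+3.1) + 1.79·6.8 = s² + 3.1s + 12.17.
So ω_n² = 12.17 ⇒ ω_n = 3.489 rad/s, and ζ = 3.1/(2ω_n) = 0.444.

ζ = 0.444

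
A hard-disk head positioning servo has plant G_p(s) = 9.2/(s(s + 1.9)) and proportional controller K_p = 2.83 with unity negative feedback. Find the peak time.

T_p = 0.627 s

Closed-loop characteristic equation: s² + 1.9s + 26.04 = 0, so ω_n = 5.103 rad/s and ζ = 1.9/(2·5.103) = 0.1862.
Damped frequency ω_d = ω_n√(1−ζ²) = 5.013 rad/s, so peak time T_p = π/ω_d = 0.627 s.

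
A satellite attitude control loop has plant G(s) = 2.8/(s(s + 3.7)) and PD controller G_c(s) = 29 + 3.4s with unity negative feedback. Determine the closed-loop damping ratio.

ζ = 0.734

Forward path: (29 + 3.4s)·2.8/(s(s+3.7)). The closed-loop characteristic equation is s² + (3.7 + 2.8·3.4)s + 2.8·29 = 0.
That is s² + 13.22s + 81.2 = 0, so ω_n = 9.011 rad/s and ζ = 13.22/(2·9.011) = 0.7335.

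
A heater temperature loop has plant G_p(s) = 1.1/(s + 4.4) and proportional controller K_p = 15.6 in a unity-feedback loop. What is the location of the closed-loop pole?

s = -21.56

Closed-loop transfer function: T(s) = K_p·G_p(s)/(1 + K_p·G_p(s)) = 17.16/(s + 4.4 + 17.16) = 17.16/(s + 21.56).
The closed-loop pole is at s = −21.56.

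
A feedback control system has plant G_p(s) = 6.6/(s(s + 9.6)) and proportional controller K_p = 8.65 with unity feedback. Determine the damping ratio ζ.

ζ = 0.635

1 + K_p·G_p(s) = 0 gives s² + 9.6s + 57.09 = 0.
So ω_n² = 57.09 ⇒ ω_n = 7.556 rad/s, and ζ = 9.6/(2ω_n) = 0.635.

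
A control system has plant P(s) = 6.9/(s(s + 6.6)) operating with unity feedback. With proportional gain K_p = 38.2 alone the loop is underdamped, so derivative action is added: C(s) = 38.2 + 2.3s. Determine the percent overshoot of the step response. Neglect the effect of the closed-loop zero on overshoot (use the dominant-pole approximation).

4.92%

Forward path: (38.2 + 2.3s)·6.9/(s(s+6.6)). The closed-loop characteristic equation is s² + (6.6 + 6.9·2.3)s + 6.9·38.2 = 0.
That is s² + 22.47s + 263.6 = 0, so ω_n = 16.24 rad/s and ζ = 22.47/(2·16.24) = 0.692.
%OS = 100·exp(−πζ/√(1−ζ²)) = 4.92%.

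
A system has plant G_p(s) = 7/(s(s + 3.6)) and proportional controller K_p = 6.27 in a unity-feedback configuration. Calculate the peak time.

The closed-loop denominator s² + 3.6s + 43.89 gives ω_n = √43.89 = 6.625 and ζ = 3.6/(2ω_n) = 0.2717.
Damped frequency ω_d = ω_n√(1−ζ²) = 6.376 rad/s, so peak time T_p = π/ω_d = 0.493 s.

T_p = 0.493 s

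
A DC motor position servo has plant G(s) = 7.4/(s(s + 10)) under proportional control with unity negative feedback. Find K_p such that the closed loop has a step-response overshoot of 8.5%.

K_p = 8.87

From %OS = 100·exp(−πζ/√(1−ζ²)) = 8.5%, ζ = −ln(0.085)/√(π²+ln²(0.085)) = 0.6173.
Characteristic equation s² + 10s + 7.4K_p = 0 gives ζ = 10/(2√(7.4K_p)).
Setting ζ = 0.6173: √(7.4K_p) = 10/(2·0.6173) = 8.1, so K_p = 65.6/7.4 = 8.87.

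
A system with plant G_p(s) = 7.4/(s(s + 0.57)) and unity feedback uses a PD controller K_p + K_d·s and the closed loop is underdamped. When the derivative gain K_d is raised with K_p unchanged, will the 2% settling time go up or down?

decrease

Characteristic equation s² + (0.57 + 7.4K_d)s + 7.4K_p = 0: raising K_d increases ζω_n = (0.57+7.4K_d)/2 while the loop stays underdamped, so T_s ≈ 4/(ζω_n) decreases.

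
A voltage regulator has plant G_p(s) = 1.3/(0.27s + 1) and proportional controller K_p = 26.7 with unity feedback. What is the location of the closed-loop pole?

s = -132.3

Closed loop: T(s) = K_p·G_p/(1+K_p·G_p) = 34.71/(0.27s + 1 + 34.71), with pole at s = −(1 + 34.71)/0.27 = −132.3.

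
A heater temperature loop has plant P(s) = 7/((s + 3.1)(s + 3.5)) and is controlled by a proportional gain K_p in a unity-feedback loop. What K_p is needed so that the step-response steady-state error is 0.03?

K_p = 50.1

Steady-state error for a unit step on this type-0 loop is 1/(1 + K_p·P(0)).
P(0) = 0.6452. Require 1/(1 + K_p·0.6452) = 0.03, so 1 + 0.6452·K_p = 33.33.
K_p = (33.33 − 1)/0.6452 = 50.1.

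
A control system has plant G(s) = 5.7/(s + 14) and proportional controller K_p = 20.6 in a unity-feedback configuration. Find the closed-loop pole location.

Closed-loop transfer function: T(s) = K_p·G(s)/(1 + K_p·G(s)) = 117.4/(s + 14 + 117.4) = 117.4/(s + 131.4).
The closed-loop pole is at s = −131.4.

s = -131.4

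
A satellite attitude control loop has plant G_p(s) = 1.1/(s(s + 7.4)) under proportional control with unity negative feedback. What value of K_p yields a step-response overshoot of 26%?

From %OS = 100·exp(−πζ/√(1−ζ²)) = 26%, ζ = −ln(0.26)/√(π²+ln²(0.26)) = 0.3941.
Characteristic equation s² + 7.4s + 1.1K_p = 0 gives ζ = 7.4/(2√(1.1K_p)).
Setting ζ = 0.3941: √(1.1K_p) = 7.4/(2·0.3941) = 9.389, so K_p = 88.15/1.1 = 80.1.

K_p = 80.1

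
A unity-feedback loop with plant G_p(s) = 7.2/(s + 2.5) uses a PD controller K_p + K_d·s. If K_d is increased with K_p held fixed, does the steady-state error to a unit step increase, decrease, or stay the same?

K_d affects only the transient (the s-coefficient); the DC loop gain, and hence e_ss, depends only on K_p.

unchanged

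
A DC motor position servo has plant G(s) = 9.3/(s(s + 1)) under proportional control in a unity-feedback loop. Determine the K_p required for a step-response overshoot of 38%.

From %OS = 100·exp(−πζ/√(1−ζ²)) = 38%, ζ = −ln(0.38)/√(π²+ln²(0.38)) = 0.2943.
Characteristic equation s² + 1s + 9.3K_p = 0 gives ζ = 1/(2√(9.3K_p)).
Setting ζ = 0.2943: √(9.3K_p) = 1/(2·0.2943) = 1.699, so K_p = 2.885/9.3 = 0.31.

K_p = 0.31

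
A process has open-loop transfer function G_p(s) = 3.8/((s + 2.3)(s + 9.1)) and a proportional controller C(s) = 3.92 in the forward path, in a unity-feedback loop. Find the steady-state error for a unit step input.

The loop is type 0. Static position error constant K_pos = C(0)·G_p(0) = 3.92·0.1816 = 0.7117.
Steady-state error to a unit step: e_ss = 1/(1+K_pos) = 1/1.712 = 0.584.

0.584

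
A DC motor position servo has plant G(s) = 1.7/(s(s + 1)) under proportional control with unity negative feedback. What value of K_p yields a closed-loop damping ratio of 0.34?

Closed-loop characteristic equation: s² + 1s + K_p·1.7 = 0.
So ω_n = √(1.7K_p) and 2ζω_n = 1, giving ζ = 1/(2√(1.7K_p)).
Setting ζ = 0.34: √(1.7K_p) = 1/(2·0.34) = 1.471, so K_p = 2.163/1.7 = 1.27.

K_p = 1.27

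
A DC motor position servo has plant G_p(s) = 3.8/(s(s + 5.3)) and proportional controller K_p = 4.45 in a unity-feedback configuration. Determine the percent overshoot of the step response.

7.08%

Closed-loop characteristic equation: s² + 5.3s + 16.91 = 0, so ω_n = 4.112 rad/s and ζ = 5.3/(2·4.112) = 0.6444.
%OS = 100·exp(−πζ/√(1−ζ²)) = 100·exp(−π·0.6444/√0.5847) = 7.08%.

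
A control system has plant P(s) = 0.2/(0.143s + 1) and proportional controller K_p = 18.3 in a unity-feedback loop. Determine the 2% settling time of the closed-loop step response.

Closed loop: T(s) = K_p·P/(1+K_p·P) = 3.66/(0.143s + 1 + 3.66), with pole at s = −(1 + 3.66)/0.143 = −32.59.
τ = 1/32.59 = 0.03069 s, so 2% settling time ≈ 4τ = 0.123 s.

T_s ≈ 0.123 s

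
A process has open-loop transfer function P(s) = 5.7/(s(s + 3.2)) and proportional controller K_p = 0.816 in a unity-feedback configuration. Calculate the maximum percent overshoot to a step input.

The closed-loop denominator s² + 3.2s + 4.651 gives ω_n = √4.651 = 2.157 and ζ = 3.2/(2ω_n) = 0.7419.
%OS = 100·exp(−πζ/√(1−ζ²)) = 100·exp(−π·0.7419/√0.4496) = 3.09%.

3.09%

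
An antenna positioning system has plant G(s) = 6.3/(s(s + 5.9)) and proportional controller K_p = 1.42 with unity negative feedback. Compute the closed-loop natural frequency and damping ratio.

With unity feedback the closed-loop characteristic equation is s² + 5.9s + 1.42·6.3 = s² + 5.9s + 8.946 = 0.
So ω_n² = 8.946 ⇒ ω_n = 2.991 rad/s, and ζ = 5.9/(2ω_n) = 0.986.

ω_n = 2.99 rad/s, ζ = 0.986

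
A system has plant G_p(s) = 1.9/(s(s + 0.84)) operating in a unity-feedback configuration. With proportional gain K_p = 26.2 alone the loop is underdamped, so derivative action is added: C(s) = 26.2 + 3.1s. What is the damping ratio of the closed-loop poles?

ζ = 0.477

Forward path: (26.2 + 3.1s)·1.9/(s(s+0.84)). The closed-loop characteristic equation is s² + (0.84 + 1.9·3.1)s + 1.9·26.2 = 0.
That is s² + 6.73s + 49.78 = 0, so ω_n = 7.055 rad/s and ζ = 6.73/(2·7.055) = 0.4769.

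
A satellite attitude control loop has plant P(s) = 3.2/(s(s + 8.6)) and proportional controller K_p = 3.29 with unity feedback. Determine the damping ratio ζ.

ζ = 1.33

With unity feedback the closed-loop characteristic equation is s² + 8.6s + 3.29·3.2 = s² + 8.6s + 10.53 = 0.
Matching s² + 2ζω_n s + ω_n²: ω_n = √10.53 = 3.245 rad/s and 2ζω_n = 8.6, so ζ = 8.6/(2·3.245) = 1.33.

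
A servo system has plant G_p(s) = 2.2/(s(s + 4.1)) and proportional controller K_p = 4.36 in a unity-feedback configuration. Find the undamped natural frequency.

1 + K_p·G_p(s) = 0 gives s² + 4.1s + 9.592 = 0.
Matching s² + 2ζω_n s + ω_n²: ω_n = √9.592 = 3.097 rad/s and 2ζω_n = 4.1, so ζ = 4.1/(2·3.097) = 0.662.

ω_n = 3.1 rad/s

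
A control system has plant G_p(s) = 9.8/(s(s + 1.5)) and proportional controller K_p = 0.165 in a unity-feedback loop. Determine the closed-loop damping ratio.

ζ = 0.59

With unity feedback the closed-loop characteristic equation is s² + 1.5s + 0.165·9.8 = s² + 1.5s + 1.617 = 0.
Matching s² + 2ζω_n s + ω_n²: ω_n = √1.617 = 1.272 rad/s and 2ζω_n = 1.5, so ζ = 1.5/(2·1.272) = 0.59.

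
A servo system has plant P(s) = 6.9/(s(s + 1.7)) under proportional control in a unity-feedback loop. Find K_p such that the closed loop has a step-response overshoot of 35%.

From %OS = 100·exp(−πζ/√(1−ζ²)) = 35%, ζ = −ln(0.35)/√(π²+ln²(0.35)) = 0.3169.
Characteristic equation s² + 1.7s + 6.9K_p = 0 gives ζ = 1.7/(2√(6.9K_p)).
Setting ζ = 0.3169: √(6.9K_p) = 1.7/(2·0.3169) = 2.682, so K_p = 7.193/6.9 = 1.04.

K_p = 1.04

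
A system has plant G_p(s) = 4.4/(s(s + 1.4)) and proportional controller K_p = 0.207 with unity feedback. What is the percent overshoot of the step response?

3.37%

The closed-loop denominator s² + 1.4s + 0.9108 gives ω_n = √0.9108 = 0.9544 and ζ = 1.4/(2ω_n) = 0.7335.
%OS = 100·exp(−πζ/√(1−ζ²)) = 100·exp(−π·0.7335/√0.462) = 3.37%.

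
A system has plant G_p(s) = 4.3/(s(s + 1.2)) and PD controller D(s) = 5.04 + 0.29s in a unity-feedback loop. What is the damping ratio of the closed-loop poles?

Forward path: (5.04 + 0.29s)·4.3/(s(s+1.2)). The closed-loop characteristic equation is s² + (1.2 + 4.3·0.29)s + 4.3·5.04 = 0.
That is s² + 2.447s + 21.67 = 0, so ω_n = 4.655 rad/s and ζ = 2.447/(2·4.655) = 0.2628.

ζ = 0.263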